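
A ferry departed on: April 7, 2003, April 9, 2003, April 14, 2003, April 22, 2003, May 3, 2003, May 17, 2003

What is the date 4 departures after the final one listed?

Gaps: 2, 5, 8, 11, 14 days — each gap is 3 larger than the previous one.
Next gap: 17 days. May 17, 2003 + 17 days = June 3, 2003.
Next gap: 20 days. June 3, 2003 + 20 days = June 23, 2003.
Next gap: 23 days. June 23, 2003 + 23 days = July 16, 2003.
Next gap: 26 days. July 16, 2003 + 26 days = August 11, 2003.

August 11, 2003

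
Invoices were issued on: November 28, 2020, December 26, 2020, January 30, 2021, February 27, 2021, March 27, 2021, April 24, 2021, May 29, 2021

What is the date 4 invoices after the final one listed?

September 25, 2021

All Saturdays; the gaps (28, 35, 28, 28, 28, 35) vary with month length.
This is the last Saturday of each month.
June 2021 ends with Saturday June 26, 2021.
July 2021 ends with Saturday July 31, 2021.
August 2021 ends with Saturday August 28, 2021.
September 2021 ends with Saturday September 25, 2021.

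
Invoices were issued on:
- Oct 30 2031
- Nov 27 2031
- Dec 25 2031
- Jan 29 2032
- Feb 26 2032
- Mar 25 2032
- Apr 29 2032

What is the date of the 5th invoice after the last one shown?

Sep 30 2032

All Thursdays; the gaps (28, 28, 35, 28, 28, 35) vary with month length.
This is the last Thursday of each month.
Last Thursday of May 2032: May 27 2032.
June 2032 ends with Thursday Jun 24 2032.
Last Thursday of July 2032: Jul 29 2032.
August 2032 ends with Thursday Aug 26 2032.
September 2032 ends with Thursday Sep 30 2032.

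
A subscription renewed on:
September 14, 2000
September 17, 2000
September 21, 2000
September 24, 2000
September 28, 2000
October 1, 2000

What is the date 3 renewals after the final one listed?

Gaps: 3, 4, 3, 4, 3 days — not constant, but cyclic with period 2.
The events fall on every Thursday and Sunday.
Next Thursday: October 5, 2000.
Next Sunday: October 8, 2000.
The following Thursday is October 12, 2000.

October 12, 2000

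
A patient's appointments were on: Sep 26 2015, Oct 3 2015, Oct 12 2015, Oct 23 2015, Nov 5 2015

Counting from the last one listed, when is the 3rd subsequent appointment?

Gaps: 7, 9, 11, 13 days — each gap is 2 larger than the previous one.
Next gap: 15 days. Nov 5 2015 + 15 days = Nov 20 2015.
Next gap: 17 days. Nov 20 2015 + 17 days = Dec 7 2015.
Next gap: 19 days. Dec 7 2015 + 19 days = Dec 26 2015.

Dec 26 2015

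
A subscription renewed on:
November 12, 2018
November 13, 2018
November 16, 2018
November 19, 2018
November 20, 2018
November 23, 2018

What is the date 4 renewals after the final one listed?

The gap pattern 1, 3, 3, 1, 3 repeats every 3 events.
These are the Mondays, Tuesdays and Fridays of each week.
Next Monday: November 26, 2018.
Next Tuesday: November 27, 2018.
Next Friday: November 30, 2018.
The following Monday is December 3, 2018.

December 3, 2018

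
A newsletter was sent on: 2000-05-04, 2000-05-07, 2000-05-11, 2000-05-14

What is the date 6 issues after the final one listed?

The gap pattern 3, 4, 3 repeats every 2 events.
These are the Thursdays and Sundays of each week.
The following Thursday is 2000-05-18.
Next Sunday: 2000-05-21.
The following Thursday is 2000-05-25.
The following Sunday is 2000-05-28.
Next Thursday: 2000-06-01.
The following Sunday is 2000-06-04.

2000-06-04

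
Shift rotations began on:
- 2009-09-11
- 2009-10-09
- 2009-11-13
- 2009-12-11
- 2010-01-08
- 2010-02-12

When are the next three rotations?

2010-03-12, 2010-04-09, 2010-05-14

All dates are Fridays, 28, 35, 28, 28, 35 days apart.
Specifically, the 2nd Friday of each month.
2nd Friday of March 2010: 2010-03-12.
April 2010 — 2nd Friday is 2010-04-09.
2nd Friday of May 2010: 2010-05-14.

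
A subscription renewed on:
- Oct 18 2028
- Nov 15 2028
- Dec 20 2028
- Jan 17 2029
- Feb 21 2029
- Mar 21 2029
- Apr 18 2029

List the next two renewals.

Gaps: 28, 35, 28, 35, 28, 28 days — a mix of 28 and 35. Every date is a Wednesday.
Each is the 3rd Wednesday of its month.
3rd Wednesday of May 2029: May 16 2029.
June 2029 — 3rd Wednesday is Jun 20 2029.

May 16 2029, Jun 20 2029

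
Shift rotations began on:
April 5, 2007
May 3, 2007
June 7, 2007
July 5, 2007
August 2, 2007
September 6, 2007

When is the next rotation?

These are Thursdays at 28- or 35-day spacing (28, 35, 28, 28, 35).
The pattern: 1st Thursday of the month.
October 2007 — 1st Thursday is October 4, 2007.

October 4, 2007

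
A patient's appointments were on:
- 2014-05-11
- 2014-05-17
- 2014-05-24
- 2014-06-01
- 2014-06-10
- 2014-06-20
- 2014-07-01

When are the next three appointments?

The spacing grows by 1 each time: 6, 7, 8, 9, 10, 11 days.
Next gap: 12 days. 2014-07-01 + 12 days = 2014-07-13.
Next gap: 13 days. 2014-07-13 + 13 days = 2014-07-26.
Next gap: 14 days. 2014-07-26 + 14 days = 2014-08-09.

2014-07-13, 2014-07-26, 2014-08-09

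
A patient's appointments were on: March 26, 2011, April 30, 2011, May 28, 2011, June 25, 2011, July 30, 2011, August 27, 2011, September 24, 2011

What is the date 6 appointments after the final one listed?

All Saturdays; the gaps (35, 28, 28, 35, 28, 28) vary with month length.
This is the last Saturday of each month.
Last Saturday of October 2011: October 29, 2011.
November 2011 ends with Saturday November 26, 2011.
Last Saturday of December 2011: December 31, 2011.
January 2012 ends with Saturday January 28, 2012.
Last Saturday of February 2012: February 25, 2012.
Last Saturday of March 2012: March 31, 2012.

March 31, 2012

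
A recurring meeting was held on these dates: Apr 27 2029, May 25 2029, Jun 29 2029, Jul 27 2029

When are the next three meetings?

Aug 31 2029, Sep 28 2029, Oct 26 2029

These are Fridays with 28, 35, 28-day gaps.
Each is the final Friday of its month — Jun 29 2029 is past the 28th, so '4th Friday' doesn't fit.
August 2029 ends with Friday Aug 31 2029.
Last Friday of September 2029: Sep 28 2029.
October 2029 ends with Friday Oct 26 2029.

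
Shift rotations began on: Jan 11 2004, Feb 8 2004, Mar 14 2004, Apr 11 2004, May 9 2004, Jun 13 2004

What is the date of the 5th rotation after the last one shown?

Gaps: 28, 35, 28, 28, 35 days — a mix of 28 and 35. Every date is a Sunday.
Each is the 2nd Sunday of its month.
2nd Sunday of July 2004: Jul 11 2004.
2nd Sunday of August 2004: Aug 8 2004.
2nd Sunday of September 2004: Sep 12 2004.
2nd Sunday of October 2004: Oct 10 2004.
2nd Sunday of November 2004: Nov 14 2004.

Nov 14 2004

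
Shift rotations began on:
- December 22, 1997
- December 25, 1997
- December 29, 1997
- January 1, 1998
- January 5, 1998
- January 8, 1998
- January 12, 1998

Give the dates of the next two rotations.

Every event lands on a Monday or Thursday (gaps cycle 3, 4, 3, 4, 3, 4).
So the schedule is: every Monday and Thursday.
The following Thursday is January 15, 1998.
The following Monday is January 19, 1998.

January 15, 1998; January 19, 1998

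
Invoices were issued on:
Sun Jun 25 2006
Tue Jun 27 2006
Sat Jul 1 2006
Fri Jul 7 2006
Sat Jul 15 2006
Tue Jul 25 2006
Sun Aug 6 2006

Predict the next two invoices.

Gaps: 2, 4, 6, 8, 10, 12 days — each gap is 2 larger than the previous one.
Next gap: 14 days. Sun Aug 6 2006 + 14 days = Sun Aug 20 2006.
Next gap: 16 days. Sun Aug 20 2006 + 16 days = Tue Sep 5 2006.

Sun Aug 20 2006, Tue Sep 5 2006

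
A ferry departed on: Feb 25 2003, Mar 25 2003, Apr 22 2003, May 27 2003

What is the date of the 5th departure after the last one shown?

Oct 28 2003

These are Tuesdays at 28- or 35-day spacing (28, 28, 35).
The pattern: 4th Tuesday of the month.
June 2003 — 4th Tuesday is Jun 24 2003.
4th Tuesday of July 2003: Jul 22 2003.
August 2003 — 4th Tuesday is Aug 26 2003.
4th Tuesday of September 2003: Sep 23 2003.
4th Tuesday of October 2003: Oct 28 2003.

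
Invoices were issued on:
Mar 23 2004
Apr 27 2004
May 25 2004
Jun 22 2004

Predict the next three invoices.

Gaps: 35, 28, 28 days — a mix of 28 and 35. Every date is a Tuesday.
Each is the 4th Tuesday of its month.
4th Tuesday of July 2004: Jul 27 2004.
4th Tuesday of August 2004: Aug 24 2004.
4th Tuesday of September 2004: Sep 28 2004.

Jul 27 2004, Aug 24 2004, Sep 28 2004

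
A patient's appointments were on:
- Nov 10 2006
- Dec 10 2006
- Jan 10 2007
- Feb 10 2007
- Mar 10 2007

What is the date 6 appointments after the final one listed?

Sep 10 2007

Gaps: 30, 31, 31, 28 days — not constant. Every event is on the 10th of the month.
Pattern: the 10th of each month.
April 2007: Apr 10 2007.
May 2007: May 10 2007.
June 2007: Jun 10 2007.
July 2007: Jul 10 2007.
August 2007: Aug 10 2007.
September 2007: Sep 10 2007.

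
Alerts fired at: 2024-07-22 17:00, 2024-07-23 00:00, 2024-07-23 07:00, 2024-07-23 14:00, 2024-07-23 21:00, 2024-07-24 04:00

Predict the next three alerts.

Spacing: 7, 7, 7, 7, 7 h — constant 7 h.
2024-07-24 04:00 + 7 h = 2024-07-24 11:00.
2024-07-24 11:00 + 7 h = 2024-07-24 18:00.
2024-07-24 18:00 + 7 h = 2024-07-25 01:00.

2024-07-24 11:00, 2024-07-24 18:00, 2024-07-25 01:00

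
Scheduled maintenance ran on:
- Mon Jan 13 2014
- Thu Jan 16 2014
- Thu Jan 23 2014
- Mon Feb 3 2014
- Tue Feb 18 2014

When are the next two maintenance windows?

Sun Mar 9 2014, Tue Apr 1 2014

The spacing grows by 4 each time: 3, 7, 11, 15 days.
Next gap: 19 days. Tue Feb 18 2014 + 19 days = Sun Mar 9 2014.
Next gap: 23 days. Sun Mar 9 2014 + 23 days = Tue Apr 1 2014.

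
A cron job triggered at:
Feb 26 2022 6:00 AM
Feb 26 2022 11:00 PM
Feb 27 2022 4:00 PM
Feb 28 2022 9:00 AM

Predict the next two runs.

Mar 1 2022 2:00 AM, Mar 1 2022 7:00 PM

Spacing: 17, 17, 17 h — constant 17 h.
Feb 28 2022 9:00 AM + 17 h = Mar 1 2022 2:00 AM.
Mar 1 2022 2:00 AM + 17 h = Mar 1 2022 7:00 PM.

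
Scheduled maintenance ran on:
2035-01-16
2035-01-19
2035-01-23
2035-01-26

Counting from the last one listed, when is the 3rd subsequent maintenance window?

2035-02-06

The gap pattern 3, 4, 3 repeats every 2 events.
These are the Tuesdays and Fridays of each week.
The following Tuesday is 2035-01-30.
Next Friday: 2035-02-02.
Next Tuesday: 2035-02-06.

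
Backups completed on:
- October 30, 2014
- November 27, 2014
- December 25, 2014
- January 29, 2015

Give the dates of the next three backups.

February 26, 2015; March 26, 2015; April 30, 2015

These are Thursdays with 28, 28, 35-day gaps.
Each is the final Thursday of its month — October 30, 2014 is past the 28th, so '4th Thursday' doesn't fit.
February 2015 ends with Thursday February 26, 2015.
Last Thursday of March 2015: March 26, 2015.
April 2015 ends with Thursday April 30, 2015.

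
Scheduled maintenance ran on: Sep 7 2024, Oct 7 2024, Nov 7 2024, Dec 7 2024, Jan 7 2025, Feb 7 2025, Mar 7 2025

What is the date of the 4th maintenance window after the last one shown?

Jul 7 2025

Gaps: 30, 31, 30, 31, 31, 28 days — not constant. Every event is on the 7th of the month.
Pattern: the 7th of each month.
Next: April 2025 → Apr 7 2025.
May 2025: May 7 2025.
June 2025: Jun 7 2025.
July 2025: Jul 7 2025.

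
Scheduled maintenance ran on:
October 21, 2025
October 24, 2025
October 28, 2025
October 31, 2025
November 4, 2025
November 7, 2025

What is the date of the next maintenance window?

November 11, 2025

The gap pattern 3, 4, 3, 4, 3 repeats every 2 events.
These are the Tuesdays and Fridays of each week.
Next Tuesday: November 11, 2025.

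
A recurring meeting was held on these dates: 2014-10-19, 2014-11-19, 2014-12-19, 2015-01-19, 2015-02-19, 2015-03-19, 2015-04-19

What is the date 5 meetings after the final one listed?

Gaps: 31, 30, 31, 31, 28, 31 days — not constant. Every event is on the 19th of the month.
Pattern: the 19th of each month.
May 2015: 2015-05-19.
June 2015: 2015-06-19.
Next: July 2015 → 2015-07-19.
August 2015: 2015-08-19.
September 2015: 2015-09-19.

2015-09-19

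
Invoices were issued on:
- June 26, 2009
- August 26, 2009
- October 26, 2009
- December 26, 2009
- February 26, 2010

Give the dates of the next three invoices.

April 26, 2010; June 26, 2010; August 26, 2010

Each date is the 26th; the gaps (61, 61, 61, 62) track the month lengths.
The rule is the 26th of every 2 months.
Next: April 2010 → April 26, 2010.
Next: June 2010 → June 26, 2010.
August 2010: August 26, 2010.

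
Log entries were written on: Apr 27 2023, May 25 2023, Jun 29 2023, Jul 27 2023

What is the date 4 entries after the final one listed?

Every date is a Thursday; gaps 28, 35, 28 days.
Each is the last Thursday of its month (at least one falls on the 29th or later, ruling out '4th Thursday').
August 2023 ends with Thursday Aug 31 2023.
Last Thursday of September 2023: Sep 28 2023.
October 2023 ends with Thursday Oct 26 2023.
November 2023 ends with Thursday Nov 30 2023.

Nov 30 2023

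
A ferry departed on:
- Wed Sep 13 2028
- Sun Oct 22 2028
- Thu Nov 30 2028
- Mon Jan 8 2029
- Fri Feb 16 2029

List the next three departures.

Tue Mar 27 2029, Sat May 5 2029, Wed Jun 13 2029

The spacing is 39, 39, 39, 39 days — always 39 days.
Fri Feb 16 2029 + 39 days = Tue Mar 27 2029.
Tue Mar 27 2029 + 39 days = Sat May 5 2029.
Sat May 5 2029 + 39 days = Wed Jun 13 2029.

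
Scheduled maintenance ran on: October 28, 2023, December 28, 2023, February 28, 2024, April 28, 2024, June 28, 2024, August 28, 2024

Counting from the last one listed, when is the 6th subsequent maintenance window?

August 28, 2025

Each date is the 28th; the gaps (61, 62, 60, 61, 61) track the month lengths.
The rule is the 28th of every 2 months.
October 2024: October 28, 2024.
Next: December 2024 → December 28, 2024.
Next: February 2025 → February 28, 2025.
April 2025: April 28, 2025.
Next: June 2025 → June 28, 2025.
August 2025: August 28, 2025.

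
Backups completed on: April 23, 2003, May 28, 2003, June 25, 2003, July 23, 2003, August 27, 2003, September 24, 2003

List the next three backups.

October 22, 2003; November 26, 2003; December 24, 2003

All dates are Wednesdays, 35, 28, 28, 35, 28 days apart.
Specifically, the 4th Wednesday of each month.
4th Wednesday of October 2003: October 22, 2003.
November 2003 — 4th Wednesday is November 26, 2003.
4th Wednesday of December 2003: December 24, 2003.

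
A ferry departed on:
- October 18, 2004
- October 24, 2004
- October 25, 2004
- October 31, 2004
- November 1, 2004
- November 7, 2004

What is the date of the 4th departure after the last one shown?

November 21, 2004

The gap pattern 6, 1, 6, 1, 6 repeats every 2 events.
These are the Mondays and Sundays of each week.
Next Monday: November 8, 2004.
The following Sunday is November 14, 2004.
Next Monday: November 15, 2004.
Next Sunday: November 21, 2004.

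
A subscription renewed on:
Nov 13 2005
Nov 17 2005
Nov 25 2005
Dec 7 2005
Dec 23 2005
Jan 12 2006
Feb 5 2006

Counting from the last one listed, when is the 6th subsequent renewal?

The spacing grows by 4 each time: 4, 8, 12, 16, 20, 24 days.
Next gap: 28 days. Feb 5 2006 + 28 days = Mar 5 2006.
Next gap: 32 days. Mar 5 2006 + 32 days = Apr 6 2006.
Next gap: 36 days. Apr 6 2006 + 36 days = May 12 2006.
Next gap: 40 days. May 12 2006 + 40 days = Jun 21 2006.
Next gap: 44 days. Jun 21 2006 + 44 days = Aug 4 2006.
Next gap: 48 days. Aug 4 2006 + 48 days = Sep 21 2006.

Sep 21 2006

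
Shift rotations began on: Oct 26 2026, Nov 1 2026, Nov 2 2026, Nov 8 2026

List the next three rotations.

Gaps: 6, 1, 6 days — not constant, but cyclic with period 2.
The events fall on every Monday and Sunday.
The following Monday is Nov 9 2026.
Next Sunday: Nov 15 2026.
The following Monday is Nov 16 2026.

Nov 9 2026, Nov 15 2026, Nov 16 2026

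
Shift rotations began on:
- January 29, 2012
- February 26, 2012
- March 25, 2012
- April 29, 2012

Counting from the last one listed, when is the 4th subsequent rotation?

Every date is a Sunday; gaps 28, 28, 35 days.
Each is the last Sunday of its month (at least one falls on the 29th or later, ruling out '4th Sunday').
Last Sunday of May 2012: May 27, 2012.
Last Sunday of June 2012: June 24, 2012.
July 2012 ends with Sunday July 29, 2012.
August 2012 ends with Sunday August 26, 2012.

August 26, 2012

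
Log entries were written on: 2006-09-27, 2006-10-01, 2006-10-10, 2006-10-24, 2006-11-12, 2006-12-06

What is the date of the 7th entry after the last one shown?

The spacing grows by 5 each time: 4, 9, 14, 19, 24 days.
Next gap: 29 days. 2006-12-06 + 29 days = 2007-01-04.
Next gap: 34 days. 2007-01-04 + 34 days = 2007-02-07.
Next gap: 39 days. 2007-02-07 + 39 days = 2007-03-18.
Next gap: 44 days. 2007-03-18 + 44 days = 2007-05-01.
Next gap: 49 days. 2007-05-01 + 49 days = 2007-06-19.
Next gap: 54 days. 2007-06-19 + 54 days = 2007-08-12.
Next gap: 59 days. 2007-08-12 + 59 days = 2007-10-10.

2007-10-10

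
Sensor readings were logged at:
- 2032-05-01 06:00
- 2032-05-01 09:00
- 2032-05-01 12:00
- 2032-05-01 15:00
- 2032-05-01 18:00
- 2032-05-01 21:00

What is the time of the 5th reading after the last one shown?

2032-05-02 12:00

The interval is a steady 3 hours (3, 3, 3, 3, 3).
2032-05-01 21:00 + 3 h = 2032-05-02 00:00.
2032-05-02 00:00 + 3 h = 2032-05-02 03:00.
2032-05-02 03:00 + 3 h = 2032-05-02 06:00.
2032-05-02 06:00 + 3 h = 2032-05-02 09:00.
2032-05-02 09:00 + 3 h = 2032-05-02 12:00.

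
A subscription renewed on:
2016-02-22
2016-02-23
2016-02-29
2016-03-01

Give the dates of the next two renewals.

Gaps: 1, 6, 1 days — not constant, but cyclic with period 2.
The events fall on every Monday and Tuesday.
Next Monday: 2016-03-07.
Next Tuesday: 2016-03-08.

2016-03-07, 2016-03-08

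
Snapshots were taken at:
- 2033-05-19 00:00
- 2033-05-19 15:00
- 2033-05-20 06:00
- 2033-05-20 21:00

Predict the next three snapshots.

Spacing: 15, 15, 15 h — constant 15 h.
2033-05-20 21:00 + 15 h = 2033-05-21 12:00.
2033-05-21 12:00 + 15 h = 2033-05-22 03:00.
2033-05-22 03:00 + 15 h = 2033-05-22 18:00.

2033-05-21 12:00, 2033-05-22 03:00, 2033-05-22 18:00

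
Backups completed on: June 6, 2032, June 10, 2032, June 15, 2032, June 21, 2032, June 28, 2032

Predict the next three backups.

The spacing grows by 1 each time: 4, 5, 6, 7 days.
Next gap: 8 days. June 28, 2032 + 8 days = July 6, 2032.
Next gap: 9 days. July 6, 2032 + 9 days = July 15, 2032.
Next gap: 10 days. July 15, 2032 + 10 days = July 25, 2032.

July 6, 2032; July 15, 2032; July 25, 2032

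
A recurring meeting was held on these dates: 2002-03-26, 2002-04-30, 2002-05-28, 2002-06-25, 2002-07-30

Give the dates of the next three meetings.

2002-08-27, 2002-09-24, 2002-10-29

These are Tuesdays with 35, 28, 28, 35-day gaps.
Each is the final Tuesday of its month — 2002-04-30 is past the 28th, so '4th Tuesday' doesn't fit.
Last Tuesday of August 2002: 2002-08-27.
September 2002 ends with Tuesday 2002-09-24.
October 2002 ends with Tuesday 2002-10-29.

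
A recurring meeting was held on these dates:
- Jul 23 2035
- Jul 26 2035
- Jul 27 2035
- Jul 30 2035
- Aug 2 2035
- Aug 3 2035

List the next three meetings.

The gap pattern 3, 1, 3, 3, 1 repeats every 3 events.
These are the Mondays, Thursdays and Fridays of each week.
Next Monday: Aug 6 2035.
The following Thursday is Aug 9 2035.
The following Friday is Aug 10 2035.

Aug 6 2035, Aug 9 2035, Aug 10 2035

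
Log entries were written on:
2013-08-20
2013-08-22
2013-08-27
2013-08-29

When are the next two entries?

2013-09-03, 2013-09-05

Every event lands on a Tuesday or Thursday (gaps cycle 2, 5, 2).
So the schedule is: every Tuesday and Thursday.
Next Tuesday: 2013-09-03.
The following Thursday is 2013-09-05.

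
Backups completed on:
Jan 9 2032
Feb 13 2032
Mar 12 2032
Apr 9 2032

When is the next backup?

May 14 2032

These are Fridays at 28- or 35-day spacing (35, 28, 28).
The pattern: 2nd Friday of the month.
May 2032 — 2nd Friday is May 14 2032.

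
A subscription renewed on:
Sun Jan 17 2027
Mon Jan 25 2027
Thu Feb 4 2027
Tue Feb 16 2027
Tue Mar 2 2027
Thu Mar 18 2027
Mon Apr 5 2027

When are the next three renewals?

Sun Apr 25 2027, Mon May 17 2027, Thu Jun 10 2027

The spacing grows by 2 each time: 8, 10, 12, 14, 16, 18 days.
Next gap: 20 days. Mon Apr 5 2027 + 20 days = Sun Apr 25 2027.
Next gap: 22 days. Sun Apr 25 2027 + 22 days = Mon May 17 2027.
Next gap: 24 days. Mon May 17 2027 + 24 days = Thu Jun 10 2027.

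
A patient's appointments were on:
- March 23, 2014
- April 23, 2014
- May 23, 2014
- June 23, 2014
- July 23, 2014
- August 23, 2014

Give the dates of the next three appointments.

Each date is the 23rd; the gaps (31, 30, 31, 30, 31) track the month lengths.
The rule is the 23rd of each month.
Next: September 2014 → September 23, 2014.
October 2014: October 23, 2014.
Next: November 2014 → November 23, 2014.

September 23, 2014; October 23, 2014; November 23, 2014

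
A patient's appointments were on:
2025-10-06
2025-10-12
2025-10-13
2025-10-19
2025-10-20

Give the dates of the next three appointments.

2025-10-26, 2025-10-27, 2025-11-02

Every event lands on a Monday or Sunday (gaps cycle 6, 1, 6, 1).
So the schedule is: every Monday and Sunday.
The following Sunday is 2025-10-26.
The following Monday is 2025-10-27.
Next Sunday: 2025-11-02.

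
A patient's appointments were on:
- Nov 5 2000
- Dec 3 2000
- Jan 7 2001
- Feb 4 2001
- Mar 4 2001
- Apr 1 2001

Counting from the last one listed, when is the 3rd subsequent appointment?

Gaps: 28, 35, 28, 28, 28 days — a mix of 28 and 35. Every date is a Sunday.
Each is the 1st Sunday of its month.
1st Sunday of May 2001: May 6 2001.
1st Sunday of June 2001: Jun 3 2001.
1st Sunday of July 2001: Jul 1 2001.

Jul 1 2001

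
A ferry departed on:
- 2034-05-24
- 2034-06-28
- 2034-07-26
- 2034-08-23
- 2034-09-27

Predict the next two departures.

2034-10-25, 2034-11-22

Gaps: 35, 28, 28, 35 days — a mix of 28 and 35. Every date is a Wednesday.
Each is the 4th Wednesday of its month.
October 2034 — 4th Wednesday is 2034-10-25.
November 2034 — 4th Wednesday is 2034-11-22.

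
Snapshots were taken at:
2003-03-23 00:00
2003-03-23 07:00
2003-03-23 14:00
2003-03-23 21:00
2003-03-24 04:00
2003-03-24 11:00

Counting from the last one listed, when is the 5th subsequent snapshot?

Spacing: 7, 7, 7, 7, 7 h — constant 7 h.
2003-03-24 11:00 + 7 h = 2003-03-24 18:00.
2003-03-24 18:00 + 7 h = 2003-03-25 01:00.
2003-03-25 01:00 + 7 h = 2003-03-25 08:00.
2003-03-25 08:00 + 7 h = 2003-03-25 15:00.
2003-03-25 15:00 + 7 h = 2003-03-25 22:00.

2003-03-25 22:00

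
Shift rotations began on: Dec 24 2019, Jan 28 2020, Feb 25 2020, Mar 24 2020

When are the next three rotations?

All dates are Tuesdays, 35, 28, 28 days apart.
Specifically, the 4th Tuesday of each month.
April 2020 — 4th Tuesday is Apr 28 2020.
4th Tuesday of May 2020: May 26 2020.
June 2020 — 4th Tuesday is Jun 23 2020.

Apr 28 2020, May 26 2020, Jun 23 2020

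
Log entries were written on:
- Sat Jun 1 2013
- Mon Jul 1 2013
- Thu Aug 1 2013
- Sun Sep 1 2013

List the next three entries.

Gaps: 30, 31, 31 days — not constant. Every event is on the 1st of the month.
Pattern: the 1st of each month.
October 2013: Tue Oct 1 2013.
Next: November 2013 → Fri Nov 1 2013.
December 2013: Sun Dec 1 2013.

Tue Oct 1 2013, Fri Nov 1 2013, Sun Dec 1 2013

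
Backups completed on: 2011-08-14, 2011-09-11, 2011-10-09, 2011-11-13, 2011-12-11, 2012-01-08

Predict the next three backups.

2012-02-12, 2012-03-11, 2012-04-08

All dates are Sundays, 28, 28, 35, 28, 28 days apart.
Specifically, the 2nd Sunday of each month.
2nd Sunday of February 2012: 2012-02-12.
2nd Sunday of March 2012: 2012-03-11.
2nd Sunday of April 2012: 2012-04-08.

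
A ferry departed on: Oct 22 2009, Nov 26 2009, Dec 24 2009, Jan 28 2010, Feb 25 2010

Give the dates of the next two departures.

Gaps: 35, 28, 35, 28 days — a mix of 28 and 35. Every date is a Thursday.
Each is the 4th Thursday of its month.
March 2010 — 4th Thursday is Mar 25 2010.
4th Thursday of April 2010: Apr 22 2010.

Mar 25 2010, Apr 22 2010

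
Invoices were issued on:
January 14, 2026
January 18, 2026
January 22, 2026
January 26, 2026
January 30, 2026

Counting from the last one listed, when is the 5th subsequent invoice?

February 19, 2026

The spacing is 4, 4, 4, 4 days — always 4 days.
January 30, 2026 + 4 days = February 3, 2026.
February 3, 2026 + 4 days = February 7, 2026.
February 7, 2026 + 4 days = February 11, 2026.
February 11, 2026 + 4 days = February 15, 2026.
February 15, 2026 + 4 days = February 19, 2026.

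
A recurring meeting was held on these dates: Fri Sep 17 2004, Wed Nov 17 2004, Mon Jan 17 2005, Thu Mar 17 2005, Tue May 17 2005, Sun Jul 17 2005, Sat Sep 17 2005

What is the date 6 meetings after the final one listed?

Sun Sep 17 2006

Gaps: 61, 61, 59, 61, 61, 62 days — not constant. Every event is on the 17th of the month.
Pattern: the 17th of every 2 months.
November 2005: Thu Nov 17 2005.
Next: January 2006 → Tue Jan 17 2006.
March 2006: Fri Mar 17 2006.
May 2006: Wed May 17 2006.
Next: July 2006 → Mon Jul 17 2006.
Next: September 2006 → Sun Sep 17 2006.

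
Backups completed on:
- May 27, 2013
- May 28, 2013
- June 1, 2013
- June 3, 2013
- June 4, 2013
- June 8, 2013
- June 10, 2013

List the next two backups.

The gap pattern 1, 4, 2, 1, 4, 2 repeats every 3 events.
These are the Mondays, Tuesdays and Saturdays of each week.
Next Tuesday: June 11, 2013.
Next Saturday: June 15, 2013.

June 11, 2013; June 15, 2013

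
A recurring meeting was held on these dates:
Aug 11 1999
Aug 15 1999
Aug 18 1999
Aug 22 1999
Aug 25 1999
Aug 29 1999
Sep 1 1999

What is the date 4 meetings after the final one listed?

The gap pattern 4, 3, 4, 3, 4, 3 repeats every 2 events.
These are the Wednesdays and Sundays of each week.
The following Sunday is Sep 5 1999.
Next Wednesday: Sep 8 1999.
The following Sunday is Sep 12 1999.
The following Wednesday is Sep 15 1999.

Sep 15 1999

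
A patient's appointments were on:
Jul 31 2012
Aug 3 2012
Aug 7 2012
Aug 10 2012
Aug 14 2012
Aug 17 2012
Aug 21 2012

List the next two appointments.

Aug 24 2012, Aug 28 2012

Every event lands on a Tuesday or Friday (gaps cycle 3, 4, 3, 4, 3, 4).
So the schedule is: every Tuesday and Friday.
The following Friday is Aug 24 2012.
The following Tuesday is Aug 28 2012.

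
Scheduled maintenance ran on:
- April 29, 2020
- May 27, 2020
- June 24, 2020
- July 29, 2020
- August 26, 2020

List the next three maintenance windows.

September 30, 2020; October 28, 2020; November 25, 2020

These are Wednesdays with 28, 28, 35, 28-day gaps.
Each is the final Wednesday of its month — April 29, 2020 is past the 28th, so '4th Wednesday' doesn't fit.
Last Wednesday of September 2020: September 30, 2020.
October 2020 ends with Wednesday October 28, 2020.
November 2020 ends with Wednesday November 25, 2020.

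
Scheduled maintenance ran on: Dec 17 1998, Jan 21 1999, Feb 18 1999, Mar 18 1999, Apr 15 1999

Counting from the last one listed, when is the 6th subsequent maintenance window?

Oct 21 1999

Gaps: 35, 28, 28, 28 days — a mix of 28 and 35. Every date is a Thursday.
Each is the 3rd Thursday of its month.
3rd Thursday of May 1999: May 20 1999.
June 1999 — 3rd Thursday is Jun 17 1999.
3rd Thursday of July 1999: Jul 15 1999.
3rd Thursday of August 1999: Aug 19 1999.
3rd Thursday of September 1999: Sep 16 1999.
October 1999 — 3rd Thursday is Oct 21 1999.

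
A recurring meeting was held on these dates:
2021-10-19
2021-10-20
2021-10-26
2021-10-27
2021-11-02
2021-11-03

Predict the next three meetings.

2021-11-09, 2021-11-10, 2021-11-16

Every event lands on a Tuesday or Wednesday (gaps cycle 1, 6, 1, 6, 1).
So the schedule is: every Tuesday and Wednesday.
The following Tuesday is 2021-11-09.
The following Wednesday is 2021-11-10.
The following Tuesday is 2021-11-16.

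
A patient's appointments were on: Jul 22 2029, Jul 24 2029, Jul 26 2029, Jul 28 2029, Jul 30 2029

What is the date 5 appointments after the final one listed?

Gaps between consecutive events: 2, 2, 2, 2 days — a constant 2-day interval.
Jul 30 2029 + 2 days = Aug 1 2029.
Aug 1 2029 + 2 days = Aug 3 2029.
Aug 3 2029 + 2 days = Aug 5 2029.
Aug 5 2029 + 2 days = Aug 7 2029.
Aug 7 2029 + 2 days = Aug 9 2029.

Aug 9 2029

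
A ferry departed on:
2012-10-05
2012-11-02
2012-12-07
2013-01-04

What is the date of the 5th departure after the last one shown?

2013-06-07

Gaps: 28, 35, 28 days — a mix of 28 and 35. Every date is a Friday.
Each is the 1st Friday of its month.
February 2013 — 1st Friday is 2013-02-01.
March 2013 — 1st Friday is 2013-03-01.
April 2013 — 1st Friday is 2013-04-05.
May 2013 — 1st Friday is 2013-05-03.
1st Friday of June 2013: 2013-06-07.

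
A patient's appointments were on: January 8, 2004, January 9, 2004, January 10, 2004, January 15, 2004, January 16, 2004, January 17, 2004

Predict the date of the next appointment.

January 22, 2004

The gap pattern 1, 1, 5, 1, 1 repeats every 3 events.
These are the Thursdays, Fridays and Saturdays of each week.
The following Thursday is January 22, 2004.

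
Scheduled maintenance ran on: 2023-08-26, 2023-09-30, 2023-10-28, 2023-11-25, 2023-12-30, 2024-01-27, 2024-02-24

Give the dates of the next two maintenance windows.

2024-03-30, 2024-04-27

Every date is a Saturday; gaps 35, 28, 28, 35, 28, 28 days.
Each is the last Saturday of its month (at least one falls on the 29th or later, ruling out '4th Saturday').
Last Saturday of March 2024: 2024-03-30.
April 2024 ends with Saturday 2024-04-27.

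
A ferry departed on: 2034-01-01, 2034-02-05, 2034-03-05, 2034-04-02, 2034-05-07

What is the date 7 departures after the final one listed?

All dates are Sundays, 35, 28, 28, 35 days apart.
Specifically, the 1st Sunday of each month.
1st Sunday of June 2034: 2034-06-04.
1st Sunday of July 2034: 2034-07-02.
August 2034 — 1st Sunday is 2034-08-06.
1st Sunday of September 2034: 2034-09-03.
1st Sunday of October 2034: 2034-10-01.
1st Sunday of November 2034: 2034-11-05.
1st Sunday of December 2034: 2034-12-03.

2034-12-03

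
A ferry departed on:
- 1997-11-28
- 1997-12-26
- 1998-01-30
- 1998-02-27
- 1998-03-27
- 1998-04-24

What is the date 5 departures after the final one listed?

1998-09-25

All Fridays; the gaps (28, 35, 28, 28, 28) vary with month length.
This is the last Friday of each month.
May 1998 ends with Friday 1998-05-29.
Last Friday of June 1998: 1998-06-26.
July 1998 ends with Friday 1998-07-31.
August 1998 ends with Friday 1998-08-28.
Last Friday of September 1998: 1998-09-25.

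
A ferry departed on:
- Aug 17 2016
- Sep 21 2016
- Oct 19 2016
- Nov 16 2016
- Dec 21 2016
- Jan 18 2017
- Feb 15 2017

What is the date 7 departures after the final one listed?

These are Wednesdays at 28- or 35-day spacing (35, 28, 28, 35, 28, 28).
The pattern: 3rd Wednesday of the month.
March 2017 — 3rd Wednesday is Mar 15 2017.
April 2017 — 3rd Wednesday is Apr 19 2017.
3rd Wednesday of May 2017: May 17 2017.
June 2017 — 3rd Wednesday is Jun 21 2017.
3rd Wednesday of July 2017: Jul 19 2017.
3rd Wednesday of August 2017: Aug 16 2017.
September 2017 — 3rd Wednesday is Sep 20 2017.

Sep 20 2017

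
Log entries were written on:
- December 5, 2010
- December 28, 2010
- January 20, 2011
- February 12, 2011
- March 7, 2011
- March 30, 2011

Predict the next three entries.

April 22, 2011; May 15, 2011; June 7, 2011

The spacing is 23, 23, 23, 23, 23 days — always 23 days.
March 30, 2011 + 23 days = April 22, 2011.
April 22, 2011 + 23 days = May 15, 2011.
May 15, 2011 + 23 days = June 7, 2011.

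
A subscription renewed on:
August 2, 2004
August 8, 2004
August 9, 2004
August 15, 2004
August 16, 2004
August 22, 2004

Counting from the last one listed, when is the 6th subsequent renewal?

The gap pattern 6, 1, 6, 1, 6 repeats every 2 events.
These are the Mondays and Sundays of each week.
Next Monday: August 23, 2004.
The following Sunday is August 29, 2004.
The following Monday is August 30, 2004.
Next Sunday: September 5, 2004.
The following Monday is September 6, 2004.
The following Sunday is September 12, 2004.

September 12, 2004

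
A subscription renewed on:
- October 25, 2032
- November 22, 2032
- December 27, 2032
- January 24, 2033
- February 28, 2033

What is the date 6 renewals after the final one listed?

August 22, 2033

All dates are Mondays, 28, 35, 28, 35 days apart.
Specifically, the 4th Monday of each month.
4th Monday of March 2033: March 28, 2033.
April 2033 — 4th Monday is April 25, 2033.
4th Monday of May 2033: May 23, 2033.
June 2033 — 4th Monday is June 27, 2033.
4th Monday of July 2033: July 25, 2033.
August 2033 — 4th Monday is August 22, 2033.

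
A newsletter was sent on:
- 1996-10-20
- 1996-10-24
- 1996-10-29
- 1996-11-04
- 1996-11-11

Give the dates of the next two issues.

Intervals are 4, 5, 6, 7 days — an arithmetic progression with common difference 1.
Next gap: 8 days. 1996-11-11 + 8 days = 1996-11-19.
Next gap: 9 days. 1996-11-19 + 9 days = 1996-11-28.

1996-11-19, 1996-11-28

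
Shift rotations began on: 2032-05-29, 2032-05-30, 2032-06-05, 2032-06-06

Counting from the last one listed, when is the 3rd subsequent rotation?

The gap pattern 1, 6, 1 repeats every 2 events.
These are the Saturdays and Sundays of each week.
Next Saturday: 2032-06-12.
The following Sunday is 2032-06-13.
The following Saturday is 2032-06-19.

2032-06-19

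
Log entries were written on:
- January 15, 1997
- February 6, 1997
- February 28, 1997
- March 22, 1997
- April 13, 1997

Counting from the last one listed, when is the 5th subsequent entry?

Gaps between consecutive events: 22, 22, 22, 22 days — a constant 22-day interval.
April 13, 1997 + 22 days = May 5, 1997.
May 5, 1997 + 22 days = May 27, 1997.
May 27, 1997 + 22 days = June 18, 1997.
June 18, 1997 + 22 days = July 10, 1997.
July 10, 1997 + 22 days = August 1, 1997.

August 1, 1997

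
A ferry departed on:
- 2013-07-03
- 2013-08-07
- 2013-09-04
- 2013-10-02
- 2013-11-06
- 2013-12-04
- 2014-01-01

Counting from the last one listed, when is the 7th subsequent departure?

These are Wednesdays at 28- or 35-day spacing (35, 28, 28, 35, 28, 28).
The pattern: 1st Wednesday of the month.
February 2014 — 1st Wednesday is 2014-02-05.
1st Wednesday of March 2014: 2014-03-05.
1st Wednesday of April 2014: 2014-04-02.
May 2014 — 1st Wednesday is 2014-05-07.
1st Wednesday of June 2014: 2014-06-04.
July 2014 — 1st Wednesday is 2014-07-02.
August 2014 — 1st Wednesday is 2014-08-06.

2014-08-06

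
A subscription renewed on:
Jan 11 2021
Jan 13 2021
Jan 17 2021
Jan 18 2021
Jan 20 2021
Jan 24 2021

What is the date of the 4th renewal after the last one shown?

Every event lands on a Monday or Wednesday or Sunday (gaps cycle 2, 4, 1, 2, 4).
So the schedule is: every Monday, Wednesday and Sunday.
The following Monday is Jan 25 2021.
Next Wednesday: Jan 27 2021.
Next Sunday: Jan 31 2021.
The following Monday is Feb 1 2021.

Feb 1 2021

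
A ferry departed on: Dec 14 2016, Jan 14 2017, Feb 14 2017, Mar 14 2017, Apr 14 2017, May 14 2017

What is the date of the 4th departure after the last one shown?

Gaps: 31, 31, 28, 31, 30 days — not constant. Every event is on the 14th of the month.
Pattern: the 14th of each month.
June 2017: Jun 14 2017.
Next: July 2017 → Jul 14 2017.
August 2017: Aug 14 2017.
September 2017: Sep 14 2017.

Sep 14 2017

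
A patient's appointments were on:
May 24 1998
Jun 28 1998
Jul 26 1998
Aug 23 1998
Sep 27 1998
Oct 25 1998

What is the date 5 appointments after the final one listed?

All dates are Sundays, 35, 28, 28, 35, 28 days apart.
Specifically, the 4th Sunday of each month.
4th Sunday of November 1998: Nov 22 1998.
December 1998 — 4th Sunday is Dec 27 1998.
4th Sunday of January 1999: Jan 24 1999.
4th Sunday of February 1999: Feb 28 1999.
4th Sunday of March 1999: Mar 28 1999.

Mar 28 1999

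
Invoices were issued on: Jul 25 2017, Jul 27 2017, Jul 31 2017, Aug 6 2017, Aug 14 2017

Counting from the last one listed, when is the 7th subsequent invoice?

The spacing grows by 2 each time: 2, 4, 6, 8 days.
Next gap: 10 days. Aug 14 2017 + 10 days = Aug 24 2017.
Next gap: 12 days. Aug 24 2017 + 12 days = Sep 5 2017.
Next gap: 14 days. Sep 5 2017 + 14 days = Sep 19 2017.
Next gap: 16 days. Sep 19 2017 + 16 days = Oct 5 2017.
Next gap: 18 days. Oct 5 2017 + 18 days = Oct 23 2017.
Next gap: 20 days. Oct 23 2017 + 20 days = Nov 12 2017.
Next gap: 22 days. Nov 12 2017 + 22 days = Dec 4 2017.

Dec 4 2017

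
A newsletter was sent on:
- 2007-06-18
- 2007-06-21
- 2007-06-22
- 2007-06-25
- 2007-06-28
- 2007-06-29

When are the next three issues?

The gap pattern 3, 1, 3, 3, 1 repeats every 3 events.
These are the Mondays, Thursdays and Fridays of each week.
The following Monday is 2007-07-02.
Next Thursday: 2007-07-05.
The following Friday is 2007-07-06.

2007-07-02, 2007-07-05, 2007-07-06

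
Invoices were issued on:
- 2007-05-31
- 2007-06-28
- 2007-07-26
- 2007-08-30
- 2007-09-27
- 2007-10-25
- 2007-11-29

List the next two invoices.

2007-12-27, 2008-01-31

These are Thursdays with 28, 28, 35, 28, 28, 35-day gaps.
Each is the final Thursday of its month — 2007-05-31 is past the 28th, so '4th Thursday' doesn't fit.
December 2007 ends with Thursday 2007-12-27.
January 2008 ends with Thursday 2008-01-31.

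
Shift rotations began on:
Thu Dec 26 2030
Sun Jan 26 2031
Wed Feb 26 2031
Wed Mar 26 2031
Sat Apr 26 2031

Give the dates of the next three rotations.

The day-of-month is always 26 (31, 31, 28, 31 days between events).
So this recurs on the 26th of each month.
May 2031: Mon May 26 2031.
June 2031: Thu Jun 26 2031.
July 2031: Sat Jul 26 2031.

Mon May 26 2031, Thu Jun 26 2031, Sat Jul 26 2031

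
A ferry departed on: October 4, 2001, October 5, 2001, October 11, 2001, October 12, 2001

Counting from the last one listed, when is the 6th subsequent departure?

November 2, 2001

Gaps: 1, 6, 1 days — not constant, but cyclic with period 2.
The events fall on every Thursday and Friday.
Next Thursday: October 18, 2001.
The following Friday is October 19, 2001.
Next Thursday: October 25, 2001.
The following Friday is October 26, 2001.
The following Thursday is November 1, 2001.
Next Friday: November 2, 2001.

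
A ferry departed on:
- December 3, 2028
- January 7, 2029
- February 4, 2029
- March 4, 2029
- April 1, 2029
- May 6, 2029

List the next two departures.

These are Sundays at 28- or 35-day spacing (35, 28, 28, 28, 35).
The pattern: 1st Sunday of the month.
June 2029 — 1st Sunday is June 3, 2029.
1st Sunday of July 2029: July 1, 2029.

June 3, 2029; July 1, 2029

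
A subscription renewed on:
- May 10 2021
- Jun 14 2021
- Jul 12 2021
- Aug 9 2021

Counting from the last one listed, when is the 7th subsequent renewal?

All dates are Mondays, 35, 28, 28 days apart.
Specifically, the 2nd Monday of each month.
September 2021 — 2nd Monday is Sep 13 2021.
2nd Monday of October 2021: Oct 11 2021.
November 2021 — 2nd Monday is Nov 8 2021.
December 2021 — 2nd Monday is Dec 13 2021.
January 2022 — 2nd Monday is Jan 10 2022.
February 2022 — 2nd Monday is Feb 14 2022.
March 2022 — 2nd Monday is Mar 14 2022.

Mar 14 2022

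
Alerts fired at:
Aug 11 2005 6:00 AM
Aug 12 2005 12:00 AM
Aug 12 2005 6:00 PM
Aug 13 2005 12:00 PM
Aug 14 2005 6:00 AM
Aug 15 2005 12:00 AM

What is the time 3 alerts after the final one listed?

Aug 17 2005 6:00 AM

The interval is a steady 18 hours (18, 18, 18, 18, 18).
Aug 15 2005 12:00 AM + 18 h = Aug 15 2005 6:00 PM.
Aug 15 2005 6:00 PM + 18 h = Aug 16 2005 12:00 PM.
Aug 16 2005 12:00 PM + 18 h = Aug 17 2005 6:00 AM.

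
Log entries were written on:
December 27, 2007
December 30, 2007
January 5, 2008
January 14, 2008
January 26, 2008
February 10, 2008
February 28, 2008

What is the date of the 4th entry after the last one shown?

June 9, 2008

The spacing grows by 3 each time: 3, 6, 9, 12, 15, 18 days.
Next gap: 21 days. February 28, 2008 + 21 days = March 20, 2008.
Next gap: 24 days. March 20, 2008 + 24 days = April 13, 2008.
Next gap: 27 days. April 13, 2008 + 27 days = May 10, 2008.
Next gap: 30 days. May 10, 2008 + 30 days = June 9, 2008.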